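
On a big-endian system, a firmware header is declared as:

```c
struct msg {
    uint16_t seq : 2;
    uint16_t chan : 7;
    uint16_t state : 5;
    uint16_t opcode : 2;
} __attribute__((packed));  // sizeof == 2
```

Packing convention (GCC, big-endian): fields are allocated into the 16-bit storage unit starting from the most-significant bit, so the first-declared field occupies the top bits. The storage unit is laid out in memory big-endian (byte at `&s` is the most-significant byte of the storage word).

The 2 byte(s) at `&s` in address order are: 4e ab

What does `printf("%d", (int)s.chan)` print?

[0]=0x4e [1]=0xab (big-endian) → word 0x4eab
seq:2 @ bit 14 → (0x4eab>>14)&0x3 = 0x1
chan:7 @ bit 7 → (0x4eab>>7)&0x7f = 0x1d  ←
state:5 @ bit 2 → (0x4eab>>2)&0x1f = 0xa
opcode:2 @ bit 0 → (0x4eab>>0)&0x3 = 0x3

29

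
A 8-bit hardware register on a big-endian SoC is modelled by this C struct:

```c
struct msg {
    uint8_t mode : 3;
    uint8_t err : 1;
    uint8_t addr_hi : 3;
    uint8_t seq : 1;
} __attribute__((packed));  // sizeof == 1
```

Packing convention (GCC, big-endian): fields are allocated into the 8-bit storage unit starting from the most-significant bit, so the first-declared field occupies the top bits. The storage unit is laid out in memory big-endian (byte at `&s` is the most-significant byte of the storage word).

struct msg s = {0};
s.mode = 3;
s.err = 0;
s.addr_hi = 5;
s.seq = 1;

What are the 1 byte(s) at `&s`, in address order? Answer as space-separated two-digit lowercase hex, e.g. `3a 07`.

6b

mode:3 = 3 → 0x3 << 5 → word 0x60
err:1 = 0 → 0x0 << 4 → word 0x60
addr_hi:3 = 5 → 0x5 << 1 → word 0x6a
seq:1 = 1 → 0x1 << 0 → word 0x6b
word = 0x6b → big-endian bytes:
  [0]=0x6b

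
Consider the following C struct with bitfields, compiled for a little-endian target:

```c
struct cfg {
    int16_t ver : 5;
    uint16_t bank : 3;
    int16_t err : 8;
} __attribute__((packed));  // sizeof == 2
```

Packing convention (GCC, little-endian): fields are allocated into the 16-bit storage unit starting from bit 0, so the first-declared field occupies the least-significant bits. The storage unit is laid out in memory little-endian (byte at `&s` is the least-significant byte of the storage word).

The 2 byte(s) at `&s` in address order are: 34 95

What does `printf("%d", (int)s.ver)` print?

-12

[0]=0x34 [1]=0x95 (little-endian) → word 0x9534
ver:5 @ bit 0 → (0x9534>>0)&0x1f = 0x14  ←
bank:3 @ bit 5 → (0x9534>>5)&0x7 = 0x1
err:8 @ bit 8 → (0x9534>>8)&0xff = 0x95
ver signed 5b, MSB=1: 20 - 32 = -12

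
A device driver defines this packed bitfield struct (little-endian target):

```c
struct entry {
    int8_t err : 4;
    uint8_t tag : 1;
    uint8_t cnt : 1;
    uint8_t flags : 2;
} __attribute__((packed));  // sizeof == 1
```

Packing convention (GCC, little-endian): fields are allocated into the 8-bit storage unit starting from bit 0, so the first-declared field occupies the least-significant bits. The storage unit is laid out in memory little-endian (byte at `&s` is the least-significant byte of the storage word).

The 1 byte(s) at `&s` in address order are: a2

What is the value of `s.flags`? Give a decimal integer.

[0]=0xa2 (little-endian) → word 0xa2
err:4 @ bit 0 → (0xa2>>0)&0xf = 0x2
tag:1 @ bit 4 → (0xa2>>4)&0x1 = 0x0
cnt:1 @ bit 5 → (0xa2>>5)&0x1 = 0x1
flags:2 @ bit 6 → (0xa2>>6)&0x3 = 0x2  ←

2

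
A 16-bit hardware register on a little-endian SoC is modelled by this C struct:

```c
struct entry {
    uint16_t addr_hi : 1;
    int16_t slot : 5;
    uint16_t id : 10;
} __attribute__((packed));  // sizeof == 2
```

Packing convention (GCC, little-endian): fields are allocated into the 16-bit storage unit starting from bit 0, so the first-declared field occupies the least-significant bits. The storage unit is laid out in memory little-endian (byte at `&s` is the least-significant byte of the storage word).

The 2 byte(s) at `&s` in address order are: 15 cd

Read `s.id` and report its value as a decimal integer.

820

[0]=0x15 [1]=0xcd (little-endian) → word 0xcd15
addr_hi [0+:1] = (word>>0) & 0x1 = 1
slot [1+:5] = (word>>1) & 0x1f = 10
id [6+:10] = (word>>6) & 0x3ff = 820  ←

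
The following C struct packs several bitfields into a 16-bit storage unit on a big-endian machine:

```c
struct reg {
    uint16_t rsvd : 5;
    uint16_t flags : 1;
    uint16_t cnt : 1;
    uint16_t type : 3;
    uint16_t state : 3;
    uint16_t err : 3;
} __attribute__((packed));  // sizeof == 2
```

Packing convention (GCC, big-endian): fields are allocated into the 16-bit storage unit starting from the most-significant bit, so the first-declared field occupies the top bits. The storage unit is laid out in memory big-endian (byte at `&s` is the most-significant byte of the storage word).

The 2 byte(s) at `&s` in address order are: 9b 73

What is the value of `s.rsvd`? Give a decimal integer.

[0]=0x9b [1]=0x73 (big-endian) → word 0x9b73
rsvd [11+:5] = (word>>11) & 0x1f = 19  ←
flags [10+:1] = (word>>10) & 0x1 = 0
cnt [9+:1] = (word>>9) & 0x1 = 1
type [6+:3] = (word>>6) & 0x7 = 5
state [3+:3] = (word>>3) & 0x7 = 6
err [0+:3] = (word>>0) & 0x7 = 3

19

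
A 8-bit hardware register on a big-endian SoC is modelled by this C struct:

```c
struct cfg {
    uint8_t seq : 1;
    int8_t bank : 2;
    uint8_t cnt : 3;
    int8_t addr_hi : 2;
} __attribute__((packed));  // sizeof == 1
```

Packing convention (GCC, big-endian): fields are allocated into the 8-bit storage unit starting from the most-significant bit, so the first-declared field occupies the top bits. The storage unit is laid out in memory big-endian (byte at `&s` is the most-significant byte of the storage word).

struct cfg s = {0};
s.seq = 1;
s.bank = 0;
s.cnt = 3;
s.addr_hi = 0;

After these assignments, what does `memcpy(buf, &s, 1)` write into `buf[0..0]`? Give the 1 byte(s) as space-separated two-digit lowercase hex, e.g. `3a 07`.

8c

seq (1b) val=1 bits=0x1 at bit 7: 0x80
bank (2b) val=0 bits=0x0 at bit 5: 0x80
cnt (3b) val=3 bits=0x3 at bit 2: 0x8c
addr_hi (2b) val=0 bits=0x0 at bit 0: 0x8c
word = 0x8c → big-endian bytes:
  [0]=0x8c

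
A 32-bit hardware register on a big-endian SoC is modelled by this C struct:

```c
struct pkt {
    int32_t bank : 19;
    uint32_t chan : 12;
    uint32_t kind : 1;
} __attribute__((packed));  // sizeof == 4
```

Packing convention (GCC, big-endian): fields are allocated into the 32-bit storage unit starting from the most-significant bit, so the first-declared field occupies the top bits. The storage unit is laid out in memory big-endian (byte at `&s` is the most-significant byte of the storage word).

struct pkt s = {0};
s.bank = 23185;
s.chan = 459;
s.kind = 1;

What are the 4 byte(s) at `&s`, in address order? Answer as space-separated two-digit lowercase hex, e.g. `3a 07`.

0b 52 23 97

bank:19 = 23185 → 0x5a91 << 13 → word 0x0b522000
chan:12 = 459 → 0x1cb << 1 → word 0x0b522396
kind:1 = 1 → 0x1 << 0 → word 0x0b522397
word = 0x0b522397 → big-endian bytes:
  [0]=0x0b  [1]=0x52  [2]=0x23  [3]=0x97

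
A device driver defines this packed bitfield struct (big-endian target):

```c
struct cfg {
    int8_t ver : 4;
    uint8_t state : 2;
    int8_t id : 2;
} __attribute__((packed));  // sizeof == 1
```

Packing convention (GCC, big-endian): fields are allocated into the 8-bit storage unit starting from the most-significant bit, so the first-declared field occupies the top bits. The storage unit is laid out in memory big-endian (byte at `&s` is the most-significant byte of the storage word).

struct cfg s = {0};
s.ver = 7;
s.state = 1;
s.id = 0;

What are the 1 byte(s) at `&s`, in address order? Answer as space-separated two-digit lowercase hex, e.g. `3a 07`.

ver:4 = 7 → 0x7 << 4 → word 0x70
state:2 = 1 → 0x1 << 2 → word 0x74
id:2 = 0 → 0x0 << 0 → word 0x74
word = 0x74 → big-endian bytes:
  [0]=0x74

74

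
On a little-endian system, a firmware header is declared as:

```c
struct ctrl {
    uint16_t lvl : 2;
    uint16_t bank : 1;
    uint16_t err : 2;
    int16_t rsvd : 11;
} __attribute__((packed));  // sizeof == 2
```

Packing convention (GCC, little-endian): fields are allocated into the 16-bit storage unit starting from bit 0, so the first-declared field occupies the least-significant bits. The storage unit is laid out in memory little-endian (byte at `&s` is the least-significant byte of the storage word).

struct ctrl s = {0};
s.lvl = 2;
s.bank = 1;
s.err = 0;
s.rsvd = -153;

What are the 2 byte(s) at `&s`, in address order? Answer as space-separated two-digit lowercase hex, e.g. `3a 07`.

[0+:2] lvl=2 & 0x3 = 0x2; word=0x0002
[2+:1] bank=1 & 0x1 = 0x1; word=0x0006
[3+:2] err=0 & 0x3 = 0x0; word=0x0006
[5+:11] rsvd=-153 & 0x7ff = 0x767; word=0xece6
word = 0xece6 → little-endian bytes:
  [0]=0xe6  [1]=0xec

e6 ec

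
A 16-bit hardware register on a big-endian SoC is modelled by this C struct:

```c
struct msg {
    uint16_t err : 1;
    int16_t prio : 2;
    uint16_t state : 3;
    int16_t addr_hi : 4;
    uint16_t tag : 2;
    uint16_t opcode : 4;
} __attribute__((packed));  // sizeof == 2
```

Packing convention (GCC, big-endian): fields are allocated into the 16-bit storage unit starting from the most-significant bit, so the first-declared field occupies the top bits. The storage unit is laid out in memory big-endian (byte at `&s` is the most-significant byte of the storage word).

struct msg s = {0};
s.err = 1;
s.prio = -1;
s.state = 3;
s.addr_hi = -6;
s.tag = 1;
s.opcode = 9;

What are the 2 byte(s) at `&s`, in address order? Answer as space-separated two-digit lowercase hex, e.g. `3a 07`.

ee 99

err (1b) val=1 bits=0x1 at bit 15: 0x8000
prio (2b) val=-1 bits=0x3 at bit 13: 0xe000
state (3b) val=3 bits=0x3 at bit 10: 0xec00
addr_hi (4b) val=-6 bits=0xa at bit 6: 0xee80
tag (2b) val=1 bits=0x1 at bit 4: 0xee90
opcode (4b) val=9 bits=0x9 at bit 0: 0xee99
word = 0xee99 → big-endian bytes:
  [0]=0xee  [1]=0x99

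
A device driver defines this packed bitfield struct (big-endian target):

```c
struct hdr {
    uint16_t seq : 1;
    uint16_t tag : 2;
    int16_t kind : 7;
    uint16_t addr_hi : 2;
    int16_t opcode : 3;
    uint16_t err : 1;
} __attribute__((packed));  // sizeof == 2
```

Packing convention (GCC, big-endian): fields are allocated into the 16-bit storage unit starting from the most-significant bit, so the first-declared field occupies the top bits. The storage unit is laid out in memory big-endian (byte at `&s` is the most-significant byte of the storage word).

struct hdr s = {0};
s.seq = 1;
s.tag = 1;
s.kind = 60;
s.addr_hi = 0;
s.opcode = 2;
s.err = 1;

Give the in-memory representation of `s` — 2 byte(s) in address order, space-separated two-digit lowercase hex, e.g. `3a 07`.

af 05

seq:1 = 1 → 0x1 << 15 → word 0x8000
tag:2 = 1 → 0x1 << 13 → word 0xa000
kind:7 = 60 → 0x3c << 6 → word 0xaf00
addr_hi:2 = 0 → 0x0 << 4 → word 0xaf00
opcode:3 = 2 → 0x2 << 1 → word 0xaf04
err:1 = 1 → 0x1 << 0 → word 0xaf05
word = 0xaf05 → big-endian bytes:
  [0]=0xaf  [1]=0x05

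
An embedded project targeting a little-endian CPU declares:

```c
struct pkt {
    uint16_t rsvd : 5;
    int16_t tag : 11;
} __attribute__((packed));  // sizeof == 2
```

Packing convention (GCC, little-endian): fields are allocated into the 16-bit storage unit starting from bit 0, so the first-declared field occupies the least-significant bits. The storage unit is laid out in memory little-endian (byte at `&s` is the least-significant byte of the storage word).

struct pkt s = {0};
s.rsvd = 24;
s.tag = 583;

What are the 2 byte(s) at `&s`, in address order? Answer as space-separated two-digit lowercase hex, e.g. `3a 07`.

rsvd (5b) val=24 bits=0x18 at bit 0: 0x0018
tag (11b) val=583 bits=0x247 at bit 5: 0x48f8
word = 0x48f8 → little-endian bytes:
  [0]=0xf8  [1]=0x48

f8 48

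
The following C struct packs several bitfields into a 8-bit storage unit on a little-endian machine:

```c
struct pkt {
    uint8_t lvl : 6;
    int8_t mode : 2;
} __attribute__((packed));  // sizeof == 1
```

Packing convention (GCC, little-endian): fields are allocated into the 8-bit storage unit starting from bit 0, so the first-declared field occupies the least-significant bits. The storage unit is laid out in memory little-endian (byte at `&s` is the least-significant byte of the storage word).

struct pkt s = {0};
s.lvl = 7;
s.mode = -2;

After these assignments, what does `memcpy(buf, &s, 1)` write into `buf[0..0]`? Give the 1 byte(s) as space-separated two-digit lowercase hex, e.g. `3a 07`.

[0+:6] lvl=7 & 0x3f = 0x7; word=0x07
[6+:2] mode=-2 & 0x3 = 0x2; word=0x87
word = 0x87 → little-endian bytes:
  [0]=0x87

87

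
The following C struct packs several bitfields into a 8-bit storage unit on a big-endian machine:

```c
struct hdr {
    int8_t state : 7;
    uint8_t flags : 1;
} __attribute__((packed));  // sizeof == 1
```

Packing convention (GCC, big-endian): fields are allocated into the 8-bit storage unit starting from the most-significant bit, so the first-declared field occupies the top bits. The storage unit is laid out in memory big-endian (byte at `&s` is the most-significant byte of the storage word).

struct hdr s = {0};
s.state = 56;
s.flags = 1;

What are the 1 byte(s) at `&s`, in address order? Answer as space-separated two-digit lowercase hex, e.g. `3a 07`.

[1+:7] state=56 & 0x7f = 0x38; word=0x70
[0+:1] flags=1 & 0x1 = 0x1; word=0x71
word = 0x71 → big-endian bytes:
  [0]=0x71

71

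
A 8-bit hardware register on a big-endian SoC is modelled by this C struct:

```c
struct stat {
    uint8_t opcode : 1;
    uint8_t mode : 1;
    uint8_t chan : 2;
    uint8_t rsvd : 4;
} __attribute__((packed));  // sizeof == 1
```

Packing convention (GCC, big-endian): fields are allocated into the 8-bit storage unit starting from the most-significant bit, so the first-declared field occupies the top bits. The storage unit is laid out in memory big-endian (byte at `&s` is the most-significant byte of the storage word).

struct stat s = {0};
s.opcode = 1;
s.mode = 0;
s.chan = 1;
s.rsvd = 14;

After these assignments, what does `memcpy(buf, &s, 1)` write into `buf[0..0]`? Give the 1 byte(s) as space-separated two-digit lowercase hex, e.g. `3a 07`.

9e

opcode (1b) val=1 bits=0x1 at bit 7: 0x80
mode (1b) val=0 bits=0x0 at bit 6: 0x80
chan (2b) val=1 bits=0x1 at bit 4: 0x90
rsvd (4b) val=14 bits=0xe at bit 0: 0x9e
word = 0x9e → big-endian bytes:
  [0]=0x9e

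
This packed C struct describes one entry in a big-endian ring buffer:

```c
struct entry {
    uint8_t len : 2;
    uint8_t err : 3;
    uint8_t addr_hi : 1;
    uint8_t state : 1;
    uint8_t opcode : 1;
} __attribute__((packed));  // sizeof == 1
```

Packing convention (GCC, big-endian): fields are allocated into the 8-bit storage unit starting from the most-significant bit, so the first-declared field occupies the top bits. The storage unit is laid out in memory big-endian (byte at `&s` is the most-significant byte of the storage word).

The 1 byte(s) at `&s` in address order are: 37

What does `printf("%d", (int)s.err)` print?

[0]=0x37 (big-endian) → word 0x37
len:2 @ bit 6 → (0x37>>6)&0x3 = 0x0
err:3 @ bit 3 → (0x37>>3)&0x7 = 0x6  ←
addr_hi:1 @ bit 2 → (0x37>>2)&0x1 = 0x1
state:1 @ bit 1 → (0x37>>1)&0x1 = 0x1
opcode:1 @ bit 0 → (0x37>>0)&0x1 = 0x1

6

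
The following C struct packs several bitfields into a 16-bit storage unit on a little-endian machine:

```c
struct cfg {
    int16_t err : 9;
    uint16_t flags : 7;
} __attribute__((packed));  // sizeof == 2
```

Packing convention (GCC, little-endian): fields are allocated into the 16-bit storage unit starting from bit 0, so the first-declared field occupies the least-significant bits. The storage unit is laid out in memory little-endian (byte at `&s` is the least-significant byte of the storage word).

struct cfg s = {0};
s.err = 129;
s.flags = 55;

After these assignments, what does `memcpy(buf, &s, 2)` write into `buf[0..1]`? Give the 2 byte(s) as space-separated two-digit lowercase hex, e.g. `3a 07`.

81 6e

err (9b) val=129 bits=0x81 at bit 0: 0x0081
flags (7b) val=55 bits=0x37 at bit 9: 0x6e81
word = 0x6e81 → little-endian bytes:
  [0]=0x81  [1]=0x6e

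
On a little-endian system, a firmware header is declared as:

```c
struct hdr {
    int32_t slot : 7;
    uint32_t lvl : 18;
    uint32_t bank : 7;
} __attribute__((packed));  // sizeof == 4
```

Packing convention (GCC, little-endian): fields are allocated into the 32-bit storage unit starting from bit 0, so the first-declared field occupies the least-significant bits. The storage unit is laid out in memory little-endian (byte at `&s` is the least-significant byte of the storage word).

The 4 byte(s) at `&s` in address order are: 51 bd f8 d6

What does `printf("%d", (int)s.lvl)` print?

[0]=0x51 [1]=0xbd [2]=0xf8 [3]=0xd6 (little-endian) → word 0xd6f8bd51
slot:7 @ bit 0 → (0xd6f8bd51>>0)&0x7f = 0x51
lvl:18 @ bit 7 → (0xd6f8bd51>>7)&0x3ffff = 0x1f17a  ←
bank:7 @ bit 25 → (0xd6f8bd51>>25)&0x7f = 0x6b

127354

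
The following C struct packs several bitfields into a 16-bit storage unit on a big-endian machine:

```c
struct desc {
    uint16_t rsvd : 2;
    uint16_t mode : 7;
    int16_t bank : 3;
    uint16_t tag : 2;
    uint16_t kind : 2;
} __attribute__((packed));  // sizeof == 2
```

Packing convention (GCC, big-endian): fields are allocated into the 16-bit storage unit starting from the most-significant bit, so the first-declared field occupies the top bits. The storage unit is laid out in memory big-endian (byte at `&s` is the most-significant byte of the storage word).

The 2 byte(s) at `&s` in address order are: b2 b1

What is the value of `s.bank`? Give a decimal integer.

3

[0]=0xb2 [1]=0xb1 (big-endian) → word 0xb2b1
rsvd:2 @ bit 14 → (0xb2b1>>14)&0x3 = 0x2
mode:7 @ bit 7 → (0xb2b1>>7)&0x7f = 0x65
bank:3 @ bit 4 → (0xb2b1>>4)&0x7 = 0x3  ←
tag:2 @ bit 2 → (0xb2b1>>2)&0x3 = 0x0
kind:2 @ bit 0 → (0xb2b1>>0)&0x3 = 0x1
bank signed 3b, MSB=0: value = 3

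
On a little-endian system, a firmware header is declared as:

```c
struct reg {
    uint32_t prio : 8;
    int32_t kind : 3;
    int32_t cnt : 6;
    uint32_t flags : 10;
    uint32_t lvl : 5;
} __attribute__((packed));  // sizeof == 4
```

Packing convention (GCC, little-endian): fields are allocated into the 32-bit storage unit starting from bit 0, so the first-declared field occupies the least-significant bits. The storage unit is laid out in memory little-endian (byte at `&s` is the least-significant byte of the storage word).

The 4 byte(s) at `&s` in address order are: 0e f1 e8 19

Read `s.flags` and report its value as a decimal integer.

244

[0]=0x0e [1]=0xf1 [2]=0xe8 [3]=0x19 (little-endian) → word 0x19e8f10e
prio:8 @ bit 0 → (0x19e8f10e>>0)&0xff = 0xe
kind:3 @ bit 8 → (0x19e8f10e>>8)&0x7 = 0x1
cnt:6 @ bit 11 → (0x19e8f10e>>11)&0x3f = 0x1e
flags:10 @ bit 17 → (0x19e8f10e>>17)&0x3ff = 0xf4  ←
lvl:5 @ bit 27 → (0x19e8f10e>>27)&0x1f = 0x3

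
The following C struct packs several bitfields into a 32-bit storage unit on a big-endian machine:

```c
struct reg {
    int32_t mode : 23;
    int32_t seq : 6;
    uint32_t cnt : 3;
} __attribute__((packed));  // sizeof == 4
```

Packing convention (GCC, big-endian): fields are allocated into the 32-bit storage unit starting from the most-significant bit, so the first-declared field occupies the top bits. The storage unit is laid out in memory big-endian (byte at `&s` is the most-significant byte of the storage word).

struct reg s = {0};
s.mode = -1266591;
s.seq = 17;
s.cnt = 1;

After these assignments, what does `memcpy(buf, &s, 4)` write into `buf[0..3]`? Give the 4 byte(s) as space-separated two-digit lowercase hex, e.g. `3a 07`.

d9 58 c2 89

mode (23b) val=-1266591 bits=0x6cac61 at bit 9: 0xd958c200
seq (6b) val=17 bits=0x11 at bit 3: 0xd958c288
cnt (3b) val=1 bits=0x1 at bit 0: 0xd958c289
word = 0xd958c289 → big-endian bytes:
  [0]=0xd9  [1]=0x58  [2]=0xc2  [3]=0x89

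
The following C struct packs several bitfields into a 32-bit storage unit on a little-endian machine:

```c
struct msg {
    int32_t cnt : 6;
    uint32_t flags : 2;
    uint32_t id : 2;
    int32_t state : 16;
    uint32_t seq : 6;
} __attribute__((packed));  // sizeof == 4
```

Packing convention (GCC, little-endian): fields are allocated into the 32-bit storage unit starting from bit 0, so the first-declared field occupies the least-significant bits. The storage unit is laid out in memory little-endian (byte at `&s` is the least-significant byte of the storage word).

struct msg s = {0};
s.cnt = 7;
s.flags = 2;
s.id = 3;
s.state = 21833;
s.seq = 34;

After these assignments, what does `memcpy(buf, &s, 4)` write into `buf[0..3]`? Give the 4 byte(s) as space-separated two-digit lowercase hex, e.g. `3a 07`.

87 27 55 89

cnt:6 = 7 → 0x7 << 0 → word 0x00000007
flags:2 = 2 → 0x2 << 6 → word 0x00000087
id:2 = 3 → 0x3 << 8 → word 0x00000387
state:16 = 21833 → 0x5549 << 10 → word 0x01552787
seq:6 = 34 → 0x22 << 26 → word 0x89552787
word = 0x89552787 → little-endian bytes:
  [0]=0x87  [1]=0x27  [2]=0x55  [3]=0x89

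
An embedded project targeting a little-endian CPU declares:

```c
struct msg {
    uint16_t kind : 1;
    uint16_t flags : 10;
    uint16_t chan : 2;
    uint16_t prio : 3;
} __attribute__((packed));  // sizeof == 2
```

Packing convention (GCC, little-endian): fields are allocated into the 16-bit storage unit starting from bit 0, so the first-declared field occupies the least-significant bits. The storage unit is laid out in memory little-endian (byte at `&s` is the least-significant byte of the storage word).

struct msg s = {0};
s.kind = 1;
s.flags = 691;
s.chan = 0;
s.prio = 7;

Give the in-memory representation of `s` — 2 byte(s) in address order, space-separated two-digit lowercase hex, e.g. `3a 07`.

67 e5

kind (1b) val=1 bits=0x1 at bit 0: 0x0001
flags (10b) val=691 bits=0x2b3 at bit 1: 0x0567
chan (2b) val=0 bits=0x0 at bit 11: 0x0567
prio (3b) val=7 bits=0x7 at bit 13: 0xe567
word = 0xe567 → little-endian bytes:
  [0]=0x67  [1]=0xe5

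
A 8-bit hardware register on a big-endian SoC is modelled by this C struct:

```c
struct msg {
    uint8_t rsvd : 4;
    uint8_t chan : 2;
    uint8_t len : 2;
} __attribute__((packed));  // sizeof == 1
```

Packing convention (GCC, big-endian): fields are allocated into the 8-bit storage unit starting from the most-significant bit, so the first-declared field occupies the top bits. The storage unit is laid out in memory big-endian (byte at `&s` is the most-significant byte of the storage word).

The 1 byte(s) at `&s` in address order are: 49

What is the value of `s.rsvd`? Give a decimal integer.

[0]=0x49 (big-endian) → word 0x49
rsvd:4 @ bit 4 → (0x49>>4)&0xf = 0x4  ←
chan:2 @ bit 2 → (0x49>>2)&0x3 = 0x2
len:2 @ bit 0 → (0x49>>0)&0x3 = 0x1

4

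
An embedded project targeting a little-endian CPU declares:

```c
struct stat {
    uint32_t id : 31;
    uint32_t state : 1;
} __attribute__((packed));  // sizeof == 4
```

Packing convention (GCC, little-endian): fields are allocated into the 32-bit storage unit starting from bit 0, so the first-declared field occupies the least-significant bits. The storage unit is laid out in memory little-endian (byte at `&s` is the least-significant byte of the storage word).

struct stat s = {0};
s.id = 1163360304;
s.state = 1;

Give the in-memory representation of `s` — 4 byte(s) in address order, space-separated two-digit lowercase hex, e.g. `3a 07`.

30 78 57 c5

id:31 = 1163360304 → 0x45577830 << 0 → word 0x45577830
state:1 = 1 → 0x1 << 31 → word 0xc5577830
word = 0xc5577830 → little-endian bytes:
  [0]=0x30  [1]=0x78  [2]=0x57  [3]=0xc5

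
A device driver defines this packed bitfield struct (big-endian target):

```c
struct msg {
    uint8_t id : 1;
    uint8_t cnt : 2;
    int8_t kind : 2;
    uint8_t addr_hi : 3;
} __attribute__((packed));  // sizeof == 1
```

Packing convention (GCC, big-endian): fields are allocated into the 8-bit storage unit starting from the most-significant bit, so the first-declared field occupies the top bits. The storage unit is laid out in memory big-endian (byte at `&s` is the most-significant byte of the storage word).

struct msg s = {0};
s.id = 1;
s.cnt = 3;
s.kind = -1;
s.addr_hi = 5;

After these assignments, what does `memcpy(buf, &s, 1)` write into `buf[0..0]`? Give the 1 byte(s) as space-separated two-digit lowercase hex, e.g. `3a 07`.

id (1b) val=1 bits=0x1 at bit 7: 0x80
cnt (2b) val=3 bits=0x3 at bit 5: 0xe0
kind (2b) val=-1 bits=0x3 at bit 3: 0xf8
addr_hi (3b) val=5 bits=0x5 at bit 0: 0xfd
word = 0xfd → big-endian bytes:
  [0]=0xfd

fd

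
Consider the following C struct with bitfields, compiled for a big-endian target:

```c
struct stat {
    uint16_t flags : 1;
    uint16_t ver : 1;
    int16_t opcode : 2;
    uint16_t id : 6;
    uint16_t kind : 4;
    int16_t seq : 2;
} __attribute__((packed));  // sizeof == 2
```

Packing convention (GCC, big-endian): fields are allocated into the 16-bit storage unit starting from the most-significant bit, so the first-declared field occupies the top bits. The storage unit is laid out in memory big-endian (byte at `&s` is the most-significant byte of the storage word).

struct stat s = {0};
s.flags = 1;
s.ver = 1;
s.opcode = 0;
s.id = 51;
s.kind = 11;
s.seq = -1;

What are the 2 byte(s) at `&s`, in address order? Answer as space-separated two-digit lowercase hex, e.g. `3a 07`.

flags:1 = 1 → 0x1 << 15 → word 0x8000
ver:1 = 1 → 0x1 << 14 → word 0xc000
opcode:2 = 0 → 0x0 << 12 → word 0xc000
id:6 = 51 → 0x33 << 6 → word 0xccc0
kind:4 = 11 → 0xb << 2 → word 0xccec
seq:2 = -1 → 0x3 << 0 → word 0xccef
word = 0xccef → big-endian bytes:
  [0]=0xcc  [1]=0xef

cc ef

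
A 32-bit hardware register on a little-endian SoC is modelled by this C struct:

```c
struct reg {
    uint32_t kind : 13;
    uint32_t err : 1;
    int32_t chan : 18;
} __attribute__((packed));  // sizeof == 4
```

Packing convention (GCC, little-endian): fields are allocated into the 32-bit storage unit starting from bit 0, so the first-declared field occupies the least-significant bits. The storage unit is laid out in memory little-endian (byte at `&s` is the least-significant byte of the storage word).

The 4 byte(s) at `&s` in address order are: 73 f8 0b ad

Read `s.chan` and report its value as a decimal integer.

[0]=0x73 [1]=0xf8 [2]=0x0b [3]=0xad (little-endian) → word 0xad0bf873
kind [0+:13] = (word>>0) & 0x1fff = 6259
err [13+:1] = (word>>13) & 0x1 = 1
chan [14+:18] = (word>>14) & 0x3ffff = 177199  ←
chan signed 18b, MSB=1: 177199 - 262144 = -84945

-84945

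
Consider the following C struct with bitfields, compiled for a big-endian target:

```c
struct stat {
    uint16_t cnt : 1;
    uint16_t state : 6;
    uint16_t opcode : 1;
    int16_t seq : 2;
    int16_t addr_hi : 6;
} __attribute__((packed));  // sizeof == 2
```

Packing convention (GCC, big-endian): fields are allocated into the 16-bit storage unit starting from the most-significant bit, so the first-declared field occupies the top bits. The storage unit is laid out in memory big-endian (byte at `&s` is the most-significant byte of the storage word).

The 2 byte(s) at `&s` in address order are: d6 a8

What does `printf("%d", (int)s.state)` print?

43

[0]=0xd6 [1]=0xa8 (big-endian) → word 0xd6a8
cnt [15+:1] = (word>>15) & 0x1 = 1
state [9+:6] = (word>>9) & 0x3f = 43  ←
opcode [8+:1] = (word>>8) & 0x1 = 0
seq [6+:2] = (word>>6) & 0x3 = 2
addr_hi [0+:6] = (word>>0) & 0x3f = 40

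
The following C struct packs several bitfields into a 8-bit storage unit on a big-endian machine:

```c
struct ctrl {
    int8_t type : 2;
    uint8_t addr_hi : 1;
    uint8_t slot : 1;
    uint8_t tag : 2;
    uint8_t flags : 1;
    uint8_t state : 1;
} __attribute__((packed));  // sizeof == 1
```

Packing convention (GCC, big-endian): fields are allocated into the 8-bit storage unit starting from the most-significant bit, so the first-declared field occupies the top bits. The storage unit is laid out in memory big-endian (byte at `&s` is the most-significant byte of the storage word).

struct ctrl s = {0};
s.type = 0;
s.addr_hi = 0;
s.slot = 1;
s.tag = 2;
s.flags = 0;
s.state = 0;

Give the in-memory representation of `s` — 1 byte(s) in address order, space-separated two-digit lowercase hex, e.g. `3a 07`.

18

type:2 = 0 → 0x0 << 6 → word 0x00
addr_hi:1 = 0 → 0x0 << 5 → word 0x00
slot:1 = 1 → 0x1 << 4 → word 0x10
tag:2 = 2 → 0x2 << 2 → word 0x18
flags:1 = 0 → 0x0 << 1 → word 0x18
state:1 = 0 → 0x0 << 0 → word 0x18
word = 0x18 → big-endian bytes:
  [0]=0x18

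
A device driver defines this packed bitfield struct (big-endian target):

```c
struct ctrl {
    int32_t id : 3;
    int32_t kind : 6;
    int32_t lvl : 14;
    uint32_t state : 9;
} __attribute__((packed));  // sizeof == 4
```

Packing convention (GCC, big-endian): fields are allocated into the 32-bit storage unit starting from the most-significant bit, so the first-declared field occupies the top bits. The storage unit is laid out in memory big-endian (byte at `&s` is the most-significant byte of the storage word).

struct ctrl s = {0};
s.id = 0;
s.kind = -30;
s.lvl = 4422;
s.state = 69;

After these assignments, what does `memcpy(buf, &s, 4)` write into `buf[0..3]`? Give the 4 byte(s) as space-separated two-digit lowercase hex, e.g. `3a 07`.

[29+:3] id=0 & 0x7 = 0x0; word=0x00000000
[23+:6] kind=-30 & 0x3f = 0x22; word=0x11000000
[9+:14] lvl=4422 & 0x3fff = 0x1146; word=0x11228c00
[0+:9] state=69 & 0x1ff = 0x45; word=0x11228c45
word = 0x11228c45 → big-endian bytes:
  [0]=0x11  [1]=0x22  [2]=0x8c  [3]=0x45

11 22 8c 45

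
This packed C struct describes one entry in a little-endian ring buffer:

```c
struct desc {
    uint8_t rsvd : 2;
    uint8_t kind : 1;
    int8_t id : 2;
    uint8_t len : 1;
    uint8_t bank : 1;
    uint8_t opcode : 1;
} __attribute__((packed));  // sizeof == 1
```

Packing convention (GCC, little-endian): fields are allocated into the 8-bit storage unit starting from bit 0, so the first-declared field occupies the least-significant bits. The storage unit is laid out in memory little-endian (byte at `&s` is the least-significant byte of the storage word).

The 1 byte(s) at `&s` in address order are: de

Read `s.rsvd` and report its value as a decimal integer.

2

[0]=0xde (little-endian) → word 0xde
rsvd:2 @ bit 0 → (0xde>>0)&0x3 = 0x2  ←
kind:1 @ bit 2 → (0xde>>2)&0x1 = 0x1
id:2 @ bit 3 → (0xde>>3)&0x3 = 0x3
len:1 @ bit 5 → (0xde>>5)&0x1 = 0x0
bank:1 @ bit 6 → (0xde>>6)&0x1 = 0x1
opcode:1 @ bit 7 → (0xde>>7)&0x1 = 0x1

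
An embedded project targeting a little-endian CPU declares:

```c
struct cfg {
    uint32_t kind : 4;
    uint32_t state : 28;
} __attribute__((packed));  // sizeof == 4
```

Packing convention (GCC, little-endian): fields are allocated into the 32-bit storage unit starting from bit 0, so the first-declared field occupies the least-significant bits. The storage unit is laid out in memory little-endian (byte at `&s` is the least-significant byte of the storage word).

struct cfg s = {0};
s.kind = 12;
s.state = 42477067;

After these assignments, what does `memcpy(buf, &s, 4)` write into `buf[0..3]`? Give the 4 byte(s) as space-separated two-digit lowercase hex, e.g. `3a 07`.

kind:4 = 12 → 0xc << 0 → word 0x0000000c
state:28 = 42477067 → 0x288260b << 4 → word 0x288260bc
word = 0x288260bc → little-endian bytes:
  [0]=0xbc  [1]=0x60  [2]=0x82  [3]=0x28

bc 60 82 28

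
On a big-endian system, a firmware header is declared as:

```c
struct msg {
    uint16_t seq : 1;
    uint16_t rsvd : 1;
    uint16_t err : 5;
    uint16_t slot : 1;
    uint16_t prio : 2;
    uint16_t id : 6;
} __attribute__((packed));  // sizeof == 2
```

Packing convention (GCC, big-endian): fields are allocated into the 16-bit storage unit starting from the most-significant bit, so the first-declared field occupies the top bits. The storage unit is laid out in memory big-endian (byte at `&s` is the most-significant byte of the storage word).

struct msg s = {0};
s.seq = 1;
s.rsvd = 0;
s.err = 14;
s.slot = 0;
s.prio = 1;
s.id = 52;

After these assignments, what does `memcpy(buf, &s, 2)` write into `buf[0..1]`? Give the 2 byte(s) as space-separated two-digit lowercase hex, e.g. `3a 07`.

seq:1 = 1 → 0x1 << 15 → word 0x8000
rsvd:1 = 0 → 0x0 << 14 → word 0x8000
err:5 = 14 → 0xe << 9 → word 0x9c00
slot:1 = 0 → 0x0 << 8 → word 0x9c00
prio:2 = 1 → 0x1 << 6 → word 0x9c40
id:6 = 52 → 0x34 << 0 → word 0x9c74
word = 0x9c74 → big-endian bytes:
  [0]=0x9c  [1]=0x74

9c 74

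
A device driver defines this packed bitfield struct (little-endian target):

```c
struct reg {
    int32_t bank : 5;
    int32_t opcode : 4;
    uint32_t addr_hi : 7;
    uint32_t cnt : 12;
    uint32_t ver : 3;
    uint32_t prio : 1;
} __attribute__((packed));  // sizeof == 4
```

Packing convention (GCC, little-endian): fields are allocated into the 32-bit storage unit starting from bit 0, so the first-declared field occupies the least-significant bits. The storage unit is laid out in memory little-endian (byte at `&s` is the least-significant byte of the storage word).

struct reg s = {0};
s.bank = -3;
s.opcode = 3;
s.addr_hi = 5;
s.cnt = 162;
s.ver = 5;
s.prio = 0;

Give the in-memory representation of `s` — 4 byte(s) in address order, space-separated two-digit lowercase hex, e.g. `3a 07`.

7d 0a a2 50

[0+:5] bank=-3 & 0x1f = 0x1d; word=0x0000001d
[5+:4] opcode=3 & 0xf = 0x3; word=0x0000007d
[9+:7] addr_hi=5 & 0x7f = 0x5; word=0x00000a7d
[16+:12] cnt=162 & 0xfff = 0xa2; word=0x00a20a7d
[28+:3] ver=5 & 0x7 = 0x5; word=0x50a20a7d
[31+:1] prio=0 & 0x1 = 0x0; word=0x50a20a7d
word = 0x50a20a7d → little-endian bytes:
  [0]=0x7d  [1]=0x0a  [2]=0xa2  [3]=0x50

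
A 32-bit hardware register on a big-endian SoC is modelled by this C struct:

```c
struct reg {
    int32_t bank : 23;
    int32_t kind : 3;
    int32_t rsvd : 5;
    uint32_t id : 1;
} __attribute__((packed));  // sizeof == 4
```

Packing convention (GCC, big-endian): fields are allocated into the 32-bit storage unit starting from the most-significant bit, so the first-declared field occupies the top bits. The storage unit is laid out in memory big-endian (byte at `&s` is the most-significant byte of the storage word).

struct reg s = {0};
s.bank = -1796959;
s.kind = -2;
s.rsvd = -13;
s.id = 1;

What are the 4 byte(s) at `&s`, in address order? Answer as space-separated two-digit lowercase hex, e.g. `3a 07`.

bank (23b) val=-1796959 bits=0x6494a1 at bit 9: 0xc9294200
kind (3b) val=-2 bits=0x6 at bit 6: 0xc9294380
rsvd (5b) val=-13 bits=0x13 at bit 1: 0xc92943a6
id (1b) val=1 bits=0x1 at bit 0: 0xc92943a7
word = 0xc92943a7 → big-endian bytes:
  [0]=0xc9  [1]=0x29  [2]=0x43  [3]=0xa7

c9 29 43 a7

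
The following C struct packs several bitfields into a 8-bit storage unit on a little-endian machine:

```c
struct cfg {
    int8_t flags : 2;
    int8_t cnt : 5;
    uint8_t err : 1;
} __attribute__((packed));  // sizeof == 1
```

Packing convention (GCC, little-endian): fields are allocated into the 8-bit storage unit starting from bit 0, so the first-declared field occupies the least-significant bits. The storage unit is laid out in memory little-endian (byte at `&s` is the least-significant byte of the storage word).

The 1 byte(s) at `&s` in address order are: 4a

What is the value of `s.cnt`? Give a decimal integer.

-14

[0]=0x4a (little-endian) → word 0x4a
flags [0+:2] = (word>>0) & 0x3 = 2
cnt [2+:5] = (word>>2) & 0x1f = 18  ←
err [7+:1] = (word>>7) & 0x1 = 0
cnt signed 5b, MSB=1: 18 - 32 = -14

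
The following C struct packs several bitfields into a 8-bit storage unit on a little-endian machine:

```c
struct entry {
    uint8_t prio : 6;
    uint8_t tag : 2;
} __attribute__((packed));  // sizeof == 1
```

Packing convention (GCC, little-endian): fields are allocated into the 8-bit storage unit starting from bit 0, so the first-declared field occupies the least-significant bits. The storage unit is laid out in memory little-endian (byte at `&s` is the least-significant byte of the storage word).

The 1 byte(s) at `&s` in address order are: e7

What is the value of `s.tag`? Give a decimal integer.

[0]=0xe7 (little-endian) → word 0xe7
prio [0+:6] = (word>>0) & 0x3f = 39
tag [6+:2] = (word>>6) & 0x3 = 3  ←

3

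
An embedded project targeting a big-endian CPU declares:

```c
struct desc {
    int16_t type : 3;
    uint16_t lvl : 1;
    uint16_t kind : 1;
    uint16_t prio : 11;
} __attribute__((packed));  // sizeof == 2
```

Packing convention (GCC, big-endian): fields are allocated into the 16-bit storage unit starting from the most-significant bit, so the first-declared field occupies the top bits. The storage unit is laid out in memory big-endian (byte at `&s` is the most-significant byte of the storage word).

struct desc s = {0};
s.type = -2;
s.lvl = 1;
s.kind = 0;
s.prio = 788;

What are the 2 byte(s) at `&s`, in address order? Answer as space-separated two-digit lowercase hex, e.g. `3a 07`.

d3 14

type:3 = -2 → 0x6 << 13 → word 0xc000
lvl:1 = 1 → 0x1 << 12 → word 0xd000
kind:1 = 0 → 0x0 << 11 → word 0xd000
prio:11 = 788 → 0x314 << 0 → word 0xd314
word = 0xd314 → big-endian bytes:
  [0]=0xd3  [1]=0x14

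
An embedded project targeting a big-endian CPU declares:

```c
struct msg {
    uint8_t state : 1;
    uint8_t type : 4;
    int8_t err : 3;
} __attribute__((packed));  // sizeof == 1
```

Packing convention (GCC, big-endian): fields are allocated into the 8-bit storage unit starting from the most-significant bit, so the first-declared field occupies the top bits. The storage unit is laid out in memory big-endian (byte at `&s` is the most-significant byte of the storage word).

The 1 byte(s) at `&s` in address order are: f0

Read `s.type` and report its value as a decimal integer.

14

[0]=0xf0 (big-endian) → word 0xf0
state [7+:1] = (word>>7) & 0x1 = 1
type [3+:4] = (word>>3) & 0xf = 14  ←
err [0+:3] = (word>>0) & 0x7 = 0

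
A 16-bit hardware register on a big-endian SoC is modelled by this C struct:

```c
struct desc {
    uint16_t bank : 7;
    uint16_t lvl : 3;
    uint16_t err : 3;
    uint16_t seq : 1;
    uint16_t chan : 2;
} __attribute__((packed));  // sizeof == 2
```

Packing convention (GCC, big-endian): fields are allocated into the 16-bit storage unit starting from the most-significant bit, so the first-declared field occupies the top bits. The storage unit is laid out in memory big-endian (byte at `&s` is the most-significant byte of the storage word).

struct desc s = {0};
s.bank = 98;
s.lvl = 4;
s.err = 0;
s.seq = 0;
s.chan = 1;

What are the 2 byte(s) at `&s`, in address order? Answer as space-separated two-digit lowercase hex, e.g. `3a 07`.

c5 01

[9+:7] bank=98 & 0x7f = 0x62; word=0xc400
[6+:3] lvl=4 & 0x7 = 0x4; word=0xc500
[3+:3] err=0 & 0x7 = 0x0; word=0xc500
[2+:1] seq=0 & 0x1 = 0x0; word=0xc500
[0+:2] chan=1 & 0x3 = 0x1; word=0xc501
word = 0xc501 → big-endian bytes:
  [0]=0xc5  [1]=0x01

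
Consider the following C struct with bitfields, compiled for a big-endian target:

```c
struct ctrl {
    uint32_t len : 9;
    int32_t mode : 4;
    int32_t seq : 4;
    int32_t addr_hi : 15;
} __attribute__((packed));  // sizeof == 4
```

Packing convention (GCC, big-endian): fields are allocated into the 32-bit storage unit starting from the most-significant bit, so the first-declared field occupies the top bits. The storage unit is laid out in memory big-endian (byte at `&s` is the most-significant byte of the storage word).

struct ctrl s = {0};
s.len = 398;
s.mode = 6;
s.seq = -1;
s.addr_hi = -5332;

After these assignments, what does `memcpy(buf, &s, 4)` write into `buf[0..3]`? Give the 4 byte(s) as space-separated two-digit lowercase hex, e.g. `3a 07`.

len (9b) val=398 bits=0x18e at bit 23: 0xc7000000
mode (4b) val=6 bits=0x6 at bit 19: 0xc7300000
seq (4b) val=-1 bits=0xf at bit 15: 0xc7378000
addr_hi (15b) val=-5332 bits=0x6b2c at bit 0: 0xc737eb2c
word = 0xc737eb2c → big-endian bytes:
  [0]=0xc7  [1]=0x37  [2]=0xeb  [3]=0x2c

c7 37 eb 2c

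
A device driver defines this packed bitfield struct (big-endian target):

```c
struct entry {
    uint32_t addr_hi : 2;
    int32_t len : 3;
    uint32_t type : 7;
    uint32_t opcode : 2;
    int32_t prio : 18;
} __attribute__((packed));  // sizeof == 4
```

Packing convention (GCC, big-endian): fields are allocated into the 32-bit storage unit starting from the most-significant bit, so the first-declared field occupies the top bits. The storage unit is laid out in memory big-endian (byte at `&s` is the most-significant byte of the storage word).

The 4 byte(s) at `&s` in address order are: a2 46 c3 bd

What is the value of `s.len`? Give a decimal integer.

-4

[0]=0xa2 [1]=0x46 [2]=0xc3 [3]=0xbd (big-endian) → word 0xa246c3bd
addr_hi:2 @ bit 30 → (0xa246c3bd>>30)&0x3 = 0x2
len:3 @ bit 27 → (0xa246c3bd>>27)&0x7 = 0x4  ←
type:7 @ bit 20 → (0xa246c3bd>>20)&0x7f = 0x24
opcode:2 @ bit 18 → (0xa246c3bd>>18)&0x3 = 0x1
prio:18 @ bit 0 → (0xa246c3bd>>0)&0x3ffff = 0x2c3bd
len signed 3b, MSB=1: 4 - 8 = -4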